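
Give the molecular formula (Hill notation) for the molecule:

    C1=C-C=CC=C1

Heavy atoms from the SMILES: 6 C.
Implicit hydrogens by atom environment:
  6 × C (aromatic): 1 H each → 6
  Total hydrogens = 6.
Molecular formula: C6H6

C6H6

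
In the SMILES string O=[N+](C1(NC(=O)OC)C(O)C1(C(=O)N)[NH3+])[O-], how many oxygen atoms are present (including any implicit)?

6

The symbol for oxygen appears 6 times in the SMILES.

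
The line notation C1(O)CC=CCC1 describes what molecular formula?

Heavy atoms from the SMILES: 6 C, 1 O.
Implicit hydrogens by atom environment:
  3 × C: 2 H each → 6
  3 × C: 1 H each → 3
  1 × O: 1 H
  Total hydrogens = 10.
Molecular formula: C6H10O

C6H10O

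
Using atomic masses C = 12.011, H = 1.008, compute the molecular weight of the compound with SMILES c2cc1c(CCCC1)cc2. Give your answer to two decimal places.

Molecular formula: C10H12.
M = 10×12.011 + 12×1.008 = 132.21 g/mol.

132.21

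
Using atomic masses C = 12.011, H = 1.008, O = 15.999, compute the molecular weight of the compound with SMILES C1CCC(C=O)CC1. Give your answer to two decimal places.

112.17

Molecular formula: C7H12O.
M = 7×12.011 + 12×1.008 + 1×15.999 = 112.17 g/mol.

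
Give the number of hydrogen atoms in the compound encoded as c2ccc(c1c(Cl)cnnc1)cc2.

Hydrogens are implicit in SMILES; fill each atom to its normal valence:
  7 × C (aromatic): 1 H each → 7
  3 × C (aromatic): no H
  2 × N (aromatic): no H
  1 × Cl: no H
  Total hydrogens = 7.

7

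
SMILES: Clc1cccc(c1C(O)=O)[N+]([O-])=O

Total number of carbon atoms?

7

The symbol for carbon appears 7 times in the SMILES. Lowercase c denotes aromatic carbon and counts toward C.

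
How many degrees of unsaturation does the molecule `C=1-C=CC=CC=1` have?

Molecular formula from the SMILES: C6H6.
DoU = (2C + 2 + N − H − X)/2 = (2·6 + 2 + 0 − 6 − 0)/2 = 8/2 = 4.
(Structurally: 1 ring(s) + 3 π bond(s) = 4.)

4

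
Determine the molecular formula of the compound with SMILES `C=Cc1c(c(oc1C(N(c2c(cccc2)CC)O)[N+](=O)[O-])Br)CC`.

C17H19BrN2O4

Heavy atoms from the SMILES: 1 Br, 17 C, 2 N, 4 O.
Implicit hydrogens by atom environment:
  6 × C (aromatic): no H
  4 × C (aromatic): 1 H each → 4
  3 × C: 2 H each → 6
  2 × C: 3 H each → 6
  2 × C: 1 H each → 2
  1 × Br: no H
  1 × N: no H
  1 × N (charge +1): no H
  1 × O: 1 H
  1 × O (aromatic): no H
  1 × O: no H
  1 × O (charge -1): no H
  Total hydrogens = 19.
Molecular formula: C17H19BrN2O4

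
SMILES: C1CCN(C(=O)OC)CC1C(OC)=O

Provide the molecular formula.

Heavy atoms from the SMILES: 9 C, 1 N, 4 O.
Implicit hydrogens by atom environment:
  4 × C: 2 H each → 8
  4 × O: no H
  2 × C: 3 H each → 6
  2 × C: no H
  1 × C: 1 H
  1 × N: no H
  Total hydrogens = 15.
Molecular formula: C9H15NO4

C9H15NO4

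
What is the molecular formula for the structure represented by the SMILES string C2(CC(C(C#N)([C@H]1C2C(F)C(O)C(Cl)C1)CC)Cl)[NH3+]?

C13H20Cl2FN2O+

Heavy atoms from the SMILES: 13 C, 2 Cl, 1 F, 2 N, 1 O.
Implicit hydrogens by atom environment:
  7 × C: 1 H each → 7
  3 × C: 2 H each → 6
  2 × C: no H
  2 × Cl: no H
  1 × C: 3 H
  1 × F: no H
  1 × N (charge +1): 3 H
  1 × N: no H
  1 × O: 1 H
  Total hydrogens = 20.
Net charge +1.
Molecular formula: C13H20Cl2FN2O+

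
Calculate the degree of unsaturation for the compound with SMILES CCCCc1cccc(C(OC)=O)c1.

5

Molecular formula from the SMILES: C12H16O2.
DoU = (2C + 2 + N − H − X)/2 = (2·12 + 2 + 0 − 16 − 0)/2 = 10/2 = 5.
(Structurally: 1 ring(s) + 4 π bond(s) = 5.)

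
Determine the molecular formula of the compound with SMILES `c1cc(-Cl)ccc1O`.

C6H5ClO

Heavy atoms from the SMILES: 6 C, 1 Cl, 1 O.
Implicit hydrogens by atom environment:
  4 × C (aromatic): 1 H each → 4
  2 × C (aromatic): no H
  1 × Cl: no H
  1 × O: 1 H
  Total hydrogens = 5.
Molecular formula: C6H5ClO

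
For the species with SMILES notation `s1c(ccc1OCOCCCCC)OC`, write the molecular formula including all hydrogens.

C11H18O3S

Heavy atoms from the SMILES: 11 C, 3 O, 1 S.
Implicit hydrogens by atom environment:
  5 × C: 2 H each → 10
  3 × O: no H
  2 × C: 3 H each → 6
  2 × C (aromatic): 1 H each → 2
  2 × C (aromatic): no H
  1 × S (aromatic): no H
  Total hydrogens = 18.
Molecular formula: C11H18O3S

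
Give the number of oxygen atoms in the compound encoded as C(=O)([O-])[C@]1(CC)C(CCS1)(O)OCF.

The symbol for oxygen appears 4 times in the SMILES.

4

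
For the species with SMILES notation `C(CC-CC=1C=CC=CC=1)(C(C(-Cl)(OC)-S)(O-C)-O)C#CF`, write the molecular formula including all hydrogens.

Heavy atoms from the SMILES: 16 C, 1 Cl, 1 F, 3 O, 1 S.
Implicit hydrogens by atom environment:
  5 × C (aromatic): 1 H each → 5
  4 × C: no H
  3 × C: 2 H each → 6
  2 × C: 3 H each → 6
  2 × O: no H
  1 × C: 1 H
  1 × C (aromatic): no H
  1 × Cl: no H
  1 × F: no H
  1 × O: 1 H
  1 × S: 1 H
  Total hydrogens = 20.
Molecular formula: C16H20ClFO3S

C16H20ClFO3S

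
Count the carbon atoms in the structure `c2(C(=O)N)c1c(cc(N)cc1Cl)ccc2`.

11

The symbol for carbon appears 11 times in the SMILES. Lowercase c denotes aromatic carbon and counts toward C.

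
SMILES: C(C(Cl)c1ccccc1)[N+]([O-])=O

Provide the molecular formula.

C8H8ClNO2

Heavy atoms from the SMILES: 8 C, 1 Cl, 1 N, 2 O.
Implicit hydrogens by atom environment:
  5 × C (aromatic): 1 H each → 5
  1 × C: 2 H
  1 × C: 1 H
  1 × C (aromatic): no H
  1 × Cl: no H
  1 × N (charge +1): no H
  1 × O: no H
  1 × O (charge -1): no H
  Total hydrogens = 8.
Molecular formula: C8H8ClNO2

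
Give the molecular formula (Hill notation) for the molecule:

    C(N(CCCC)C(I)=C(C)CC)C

C11H22IN

Heavy atoms from the SMILES: 11 C, 1 I, 1 N.
Implicit hydrogens by atom environment:
  5 × C: 2 H each → 10
  4 × C: 3 H each → 12
  2 × C: no H
  1 × I: no H
  1 × N: no H
  Total hydrogens = 22.
Molecular formula: C11H22IN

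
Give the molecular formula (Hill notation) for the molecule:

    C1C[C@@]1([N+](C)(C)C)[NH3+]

Heavy atoms from the SMILES: 6 C, 2 N.
Implicit hydrogens by atom environment:
  3 × C: 3 H each → 9
  2 × C: 2 H each → 4
  1 × C: no H
  1 × N (charge +1): 3 H
  1 × N (charge +1): no H
  Total hydrogens = 16.
Net charge +2.
Molecular formula: [C6H16N2]2+

[C6H16N2]2+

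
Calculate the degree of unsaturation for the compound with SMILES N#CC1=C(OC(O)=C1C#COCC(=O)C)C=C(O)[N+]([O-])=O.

Molecular formula from the SMILES: C12H8N2O7.
DoU = (2C + 2 + N − H − X)/2 = (2·12 + 2 + 2 − 8 − 0)/2 = 20/2 = 10.
(Structurally: 1 ring(s) + 9 π bond(s) = 10.)

10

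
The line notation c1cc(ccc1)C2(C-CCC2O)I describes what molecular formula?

C11H13IO

Heavy atoms from the SMILES: 11 C, 1 I, 1 O.
Implicit hydrogens by atom environment:
  5 × C (aromatic): 1 H each → 5
  3 × C: 2 H each → 6
  1 × C: 1 H
  1 × C: no H
  1 × C (aromatic): no H
  1 × I: no H
  1 × O: 1 H
  Total hydrogens = 13.
Molecular formula: C11H13IO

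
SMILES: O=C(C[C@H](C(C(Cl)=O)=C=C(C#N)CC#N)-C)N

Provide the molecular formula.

Heavy atoms from the SMILES: 11 C, 1 Cl, 3 N, 2 O.
Implicit hydrogens by atom environment:
  7 × C: no H
  2 × C: 2 H each → 4
  2 × N: no H
  2 × O: no H
  1 × C: 3 H
  1 × C: 1 H
  1 × Cl: no H
  1 × N: 2 H
  Total hydrogens = 10.
Molecular formula: C11H10ClN3O2

C11H10ClN3O2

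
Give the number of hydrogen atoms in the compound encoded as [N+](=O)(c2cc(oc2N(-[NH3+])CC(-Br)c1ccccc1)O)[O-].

13

Hydrogens are implicit in SMILES; fill each atom to its normal valence:
  6 × C (aromatic): 1 H each → 6
  4 × C (aromatic): no H
  1 × Br: no H
  1 × C: 2 H
  1 × C: 1 H
  1 × N (charge +1): 3 H
  1 × N: no H
  1 × N (charge +1): no H
  1 × O: 1 H
  1 × O (aromatic): no H
  1 × O: no H
  1 × O (charge -1): no H
  Total hydrogens = 13.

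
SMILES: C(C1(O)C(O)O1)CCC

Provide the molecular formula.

Heavy atoms from the SMILES: 6 C, 3 O.
Implicit hydrogens by atom environment:
  3 × C: 2 H each → 6
  2 × O: 1 H each → 2
  1 × C: 3 H
  1 × C: 1 H
  1 × C: no H
  1 × O: no H
  Total hydrogens = 12.
Molecular formula: C6H12O3

C6H12O3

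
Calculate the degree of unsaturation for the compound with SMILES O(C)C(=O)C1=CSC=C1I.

4

Molecular formula from the SMILES: C6H5IO2S.
DoU = (2C + 2 + N − H − X)/2 = (2·6 + 2 + 0 − 5 − 1)/2 = 8/2 = 4.
(Structurally: 1 ring(s) + 3 π bond(s) = 4.)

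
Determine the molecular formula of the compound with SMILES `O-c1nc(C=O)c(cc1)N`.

Heavy atoms from the SMILES: 6 C, 2 N, 2 O.
Implicit hydrogens by atom environment:
  3 × C (aromatic): no H
  2 × C (aromatic): 1 H each → 2
  1 × C: 1 H
  1 × N: 2 H
  1 × N (aromatic): no H
  1 × O: 1 H
  1 × O: no H
  Total hydrogens = 6.
Molecular formula: C6H6N2O2

C6H6N2O2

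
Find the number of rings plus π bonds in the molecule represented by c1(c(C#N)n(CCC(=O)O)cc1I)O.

6

Molecular formula from the SMILES: C8H7IN2O3.
DoU = (2C + 2 + N − H − X)/2 = (2·8 + 2 + 2 − 7 − 1)/2 = 12/2 = 6.
(Structurally: 1 ring(s) + 5 π bond(s) = 6.)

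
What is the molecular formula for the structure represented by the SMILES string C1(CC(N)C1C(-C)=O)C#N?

C7H10N2O

Heavy atoms from the SMILES: 7 C, 2 N, 1 O.
Implicit hydrogens by atom environment:
  3 × C: 1 H each → 3
  2 × C: no H
  1 × C: 3 H
  1 × C: 2 H
  1 × N: 2 H
  1 × N: no H
  1 × O: no H
  Total hydrogens = 10.
Molecular formula: C7H10N2O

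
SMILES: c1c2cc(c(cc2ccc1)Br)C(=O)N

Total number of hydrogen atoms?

Hydrogens are implicit in SMILES; fill each atom to its normal valence:
  6 × C (aromatic): 1 H each → 6
  4 × C (aromatic): no H
  1 × Br: no H
  1 × C: no H
  1 × N: 2 H
  1 × O: no H
  Total hydrogens = 8.

8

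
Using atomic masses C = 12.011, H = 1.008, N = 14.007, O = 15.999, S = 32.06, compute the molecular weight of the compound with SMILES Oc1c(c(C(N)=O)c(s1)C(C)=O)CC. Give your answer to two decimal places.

213.25

Molecular formula: C9H11NO3S.
M = 9×12.011 + 11×1.008 + 1×14.007 + 3×15.999 + 1×32.06 = 213.25 g/mol.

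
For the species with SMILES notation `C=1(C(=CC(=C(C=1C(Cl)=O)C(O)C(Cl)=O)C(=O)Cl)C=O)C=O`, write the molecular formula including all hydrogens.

C12H5Cl3O6

Heavy atoms from the SMILES: 12 C, 3 Cl, 6 O.
Implicit hydrogens by atom environment:
  5 × C (aromatic): no H
  5 × O: no H
  3 × C: 1 H each → 3
  3 × C: no H
  3 × Cl: no H
  1 × C (aromatic): 1 H
  1 × O: 1 H
  Total hydrogens = 5.
Molecular formula: C12H5Cl3O6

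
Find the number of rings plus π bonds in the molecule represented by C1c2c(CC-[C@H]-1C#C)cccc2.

7

Molecular formula from the SMILES: C12H12.
DoU = (2C + 2 + N − H − X)/2 = (2·12 + 2 + 0 − 12 − 0)/2 = 14/2 = 7.
(Structurally: 2 ring(s) + 5 π bond(s) = 7.)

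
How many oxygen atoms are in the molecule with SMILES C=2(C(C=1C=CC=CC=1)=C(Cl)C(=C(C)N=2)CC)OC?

The symbol for oxygen appears 1 time in the SMILES.

1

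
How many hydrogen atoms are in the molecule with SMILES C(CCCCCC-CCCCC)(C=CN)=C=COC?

31

Hydrogens are implicit in SMILES; fill each atom to its normal valence:
  10 × C: 2 H each → 20
  3 × C: 1 H each → 3
  2 × C: 3 H each → 6
  2 × C: no H
  1 × N: 2 H
  1 × O: no H
  Total hydrogens = 31.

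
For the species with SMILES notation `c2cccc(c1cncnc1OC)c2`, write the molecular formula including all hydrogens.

Heavy atoms from the SMILES: 11 C, 2 N, 1 O.
Implicit hydrogens by atom environment:
  7 × C (aromatic): 1 H each → 7
  3 × C (aromatic): no H
  2 × N (aromatic): no H
  1 × C: 3 H
  1 × O: no H
  Total hydrogens = 10.
Molecular formula: C11H10N2O

C11H10N2O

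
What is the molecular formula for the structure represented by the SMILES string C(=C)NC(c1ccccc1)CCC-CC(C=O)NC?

Heavy atoms from the SMILES: 16 C, 2 N, 1 O.
Implicit hydrogens by atom environment:
  5 × C: 2 H each → 10
  5 × C (aromatic): 1 H each → 5
  4 × C: 1 H each → 4
  2 × N: 1 H each → 2
  1 × C: 3 H
  1 × C (aromatic): no H
  1 × O: no H
  Total hydrogens = 24.
Molecular formula: C16H24N2O

C16H24N2O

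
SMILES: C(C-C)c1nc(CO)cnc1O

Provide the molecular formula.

C8H12N2O2

Heavy atoms from the SMILES: 8 C, 2 N, 2 O.
Implicit hydrogens by atom environment:
  3 × C: 2 H each → 6
  3 × C (aromatic): no H
  2 × N (aromatic): no H
  2 × O: 1 H each → 2
  1 × C: 3 H
  1 × C (aromatic): 1 H
  Total hydrogens = 12.
Molecular formula: C8H12N2O2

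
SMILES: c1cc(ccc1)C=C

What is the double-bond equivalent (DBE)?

Molecular formula from the SMILES: C8H8.
DoU = (2C + 2 + N − H − X)/2 = (2·8 + 2 + 0 − 8 − 0)/2 = 10/2 = 5.
(Structurally: 1 ring(s) + 4 π bond(s) = 5.)

5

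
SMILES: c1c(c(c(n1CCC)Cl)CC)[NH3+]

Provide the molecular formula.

C9H16ClN2+

Heavy atoms from the SMILES: 9 C, 1 Cl, 2 N.
Implicit hydrogens by atom environment:
  3 × C: 2 H each → 6
  3 × C (aromatic): no H
  2 × C: 3 H each → 6
  1 × C (aromatic): 1 H
  1 × Cl: no H
  1 × N (charge +1): 3 H
  1 × N (aromatic): no H
  Total hydrogens = 16.
Net charge +1.
Molecular formula: C9H16ClN2+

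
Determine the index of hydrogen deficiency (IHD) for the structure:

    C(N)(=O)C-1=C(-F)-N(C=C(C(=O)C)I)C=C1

Molecular formula from the SMILES: C9H8FIN2O2.
DoU = (2C + 2 + N − H − X)/2 = (2·9 + 2 + 2 − 8 − 2)/2 = 12/2 = 6.
(Structurally: 1 ring(s) + 5 π bond(s) = 6.)

6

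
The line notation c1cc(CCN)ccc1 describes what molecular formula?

Heavy atoms from the SMILES: 8 C, 1 N.
Implicit hydrogens by atom environment:
  5 × C (aromatic): 1 H each → 5
  2 × C: 2 H each → 4
  1 × C (aromatic): no H
  1 × N: 2 H
  Total hydrogens = 11.
Molecular formula: C8H11N

C8H11N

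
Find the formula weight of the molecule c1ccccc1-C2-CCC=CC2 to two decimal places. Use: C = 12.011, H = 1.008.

158.24

Molecular formula: C12H14.
M = 12×12.011 + 14×1.008 = 158.24 g/mol.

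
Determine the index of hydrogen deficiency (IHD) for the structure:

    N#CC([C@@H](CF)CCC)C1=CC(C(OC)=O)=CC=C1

7

Molecular formula from the SMILES: C15H18FNO2.
DoU = (2C + 2 + N − H − X)/2 = (2·15 + 2 + 1 − 18 − 1)/2 = 14/2 = 7.
(Structurally: 1 ring(s) + 6 π bond(s) = 7.)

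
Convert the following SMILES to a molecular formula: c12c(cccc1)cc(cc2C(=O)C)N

Heavy atoms from the SMILES: 12 C, 1 N, 1 O.
Implicit hydrogens by atom environment:
  6 × C (aromatic): 1 H each → 6
  4 × C (aromatic): no H
  1 × C: 3 H
  1 × C: no H
  1 × N: 2 H
  1 × O: no H
  Total hydrogens = 11.
Molecular formula: C12H11NO

C12H11NO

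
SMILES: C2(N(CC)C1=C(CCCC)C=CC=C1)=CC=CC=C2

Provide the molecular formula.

Heavy atoms from the SMILES: 18 C, 1 N.
Implicit hydrogens by atom environment:
  9 × C (aromatic): 1 H each → 9
  4 × C: 2 H each → 8
  3 × C (aromatic): no H
  2 × C: 3 H each → 6
  1 × N: no H
  Total hydrogens = 23.
Molecular formula: C18H23N

C18H23N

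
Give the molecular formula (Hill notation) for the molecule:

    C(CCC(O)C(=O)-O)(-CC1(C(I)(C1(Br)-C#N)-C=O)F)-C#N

Heavy atoms from the SMILES: 1 Br, 12 C, 1 F, 1 I, 2 N, 4 O.
Implicit hydrogens by atom environment:
  6 × C: no H
  3 × C: 2 H each → 6
  3 × C: 1 H each → 3
  2 × N: no H
  2 × O: 1 H each → 2
  2 × O: no H
  1 × Br: no H
  1 × F: no H
  1 × I: no H
  Total hydrogens = 11.
Molecular formula: C12H11BrFIN2O4

C12H11BrFIN2O4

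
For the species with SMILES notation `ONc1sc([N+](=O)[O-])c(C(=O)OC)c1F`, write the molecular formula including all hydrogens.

C6H5FN2O5S

Heavy atoms from the SMILES: 6 C, 1 F, 2 N, 5 O, 1 S.
Implicit hydrogens by atom environment:
  4 × C (aromatic): no H
  3 × O: no H
  1 × C: 3 H
  1 × C: no H
  1 × F: no H
  1 × N: 1 H
  1 × N (charge +1): no H
  1 × O: 1 H
  1 × O (charge -1): no H
  1 × S (aromatic): no H
  Total hydrogens = 5.
Molecular formula: C6H5FN2O5S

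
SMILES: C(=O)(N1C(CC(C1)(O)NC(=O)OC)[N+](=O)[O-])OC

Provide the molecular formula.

Heavy atoms from the SMILES: 8 C, 3 N, 7 O.
Implicit hydrogens by atom environment:
  5 × O: no H
  3 × C: no H
  2 × C: 3 H each → 6
  2 × C: 2 H each → 4
  1 × C: 1 H
  1 × N: 1 H
  1 × N: no H
  1 × N (charge +1): no H
  1 × O: 1 H
  1 × O (charge -1): no H
  Total hydrogens = 13.
Molecular formula: C8H13N3O7

C8H13N3O7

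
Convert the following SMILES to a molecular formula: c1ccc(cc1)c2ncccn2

Heavy atoms from the SMILES: 10 C, 2 N.
Implicit hydrogens by atom environment:
  8 × C (aromatic): 1 H each → 8
  2 × C (aromatic): no H
  2 × N (aromatic): no H
  Total hydrogens = 8.
Molecular formula: C10H8N2

C10H8N2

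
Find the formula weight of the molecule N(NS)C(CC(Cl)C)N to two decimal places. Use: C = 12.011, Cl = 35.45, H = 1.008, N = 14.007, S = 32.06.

Molecular formula: C4H12ClN3S.
M = 4×12.011 + 1×35.45 + 12×1.008 + 3×14.007 + 1×32.06 = 169.67 g/mol.

169.67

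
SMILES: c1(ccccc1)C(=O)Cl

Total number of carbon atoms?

The symbol for carbon appears 7 times in the SMILES. Lowercase c denotes aromatic carbon and counts toward C.

7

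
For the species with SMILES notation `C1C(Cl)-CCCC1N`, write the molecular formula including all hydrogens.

C6H12ClN

Heavy atoms from the SMILES: 6 C, 1 Cl, 1 N.
Implicit hydrogens by atom environment:
  4 × C: 2 H each → 8
  2 × C: 1 H each → 2
  1 × Cl: no H
  1 × N: 2 H
  Total hydrogens = 12.
Molecular formula: C6H12ClN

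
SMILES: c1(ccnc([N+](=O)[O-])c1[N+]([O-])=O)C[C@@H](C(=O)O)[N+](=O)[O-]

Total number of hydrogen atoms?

6

Hydrogens are implicit in SMILES; fill each atom to its normal valence:
  4 × O: no H
  3 × C (aromatic): no H
  3 × N (charge +1): no H
  3 × O (charge -1): no H
  2 × C (aromatic): 1 H each → 2
  1 × C: 2 H
  1 × C: 1 H
  1 × C: no H
  1 × N (aromatic): no H
  1 × O: 1 H
  Total hydrogens = 6.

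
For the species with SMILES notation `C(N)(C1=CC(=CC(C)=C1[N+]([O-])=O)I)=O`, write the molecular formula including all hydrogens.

Heavy atoms from the SMILES: 8 C, 1 I, 2 N, 3 O.
Implicit hydrogens by atom environment:
  4 × C (aromatic): no H
  2 × C (aromatic): 1 H each → 2
  2 × O: no H
  1 × C: 3 H
  1 × C: no H
  1 × I: no H
  1 × N: 2 H
  1 × N (charge +1): no H
  1 × O (charge -1): no H
  Total hydrogens = 7.
Molecular formula: C8H7IN2O3

C8H7IN2O3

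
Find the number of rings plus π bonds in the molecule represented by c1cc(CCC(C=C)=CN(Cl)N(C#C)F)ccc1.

8

Molecular formula from the SMILES: C14H14ClFN2.
DoU = (2C + 2 + N − H − X)/2 = (2·14 + 2 + 2 − 14 − 2)/2 = 16/2 = 8.
(Structurally: 1 ring(s) + 7 π bond(s) = 8.)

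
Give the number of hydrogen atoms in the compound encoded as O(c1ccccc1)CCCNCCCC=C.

Hydrogens are implicit in SMILES; fill each atom to its normal valence:
  7 × C: 2 H each → 14
  5 × C (aromatic): 1 H each → 5
  1 × C: 1 H
  1 × C (aromatic): no H
  1 × N: 1 H
  1 × O: no H
  Total hydrogens = 21.

21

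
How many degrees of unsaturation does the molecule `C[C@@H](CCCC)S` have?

0

Molecular formula from the SMILES: C6H14S.
DoU = (2C + 2 + N − H − X)/2 = (2·6 + 2 + 0 − 14 − 0)/2 = 0/2 = 0.
(Structurally: 0 ring(s) + 0 π bond(s) = 0.)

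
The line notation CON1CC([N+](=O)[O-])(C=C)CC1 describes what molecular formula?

Heavy atoms from the SMILES: 7 C, 2 N, 3 O.
Implicit hydrogens by atom environment:
  4 × C: 2 H each → 8
  2 × O: no H
  1 × C: 3 H
  1 × C: 1 H
  1 × C: no H
  1 × N: no H
  1 × N (charge +1): no H
  1 × O (charge -1): no H
  Total hydrogens = 12.
Molecular formula: C7H12N2O3

C7H12N2O3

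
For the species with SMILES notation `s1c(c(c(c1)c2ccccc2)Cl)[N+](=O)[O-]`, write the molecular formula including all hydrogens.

C10H6ClNO2S

Heavy atoms from the SMILES: 10 C, 1 Cl, 1 N, 2 O, 1 S.
Implicit hydrogens by atom environment:
  6 × C (aromatic): 1 H each → 6
  4 × C (aromatic): no H
  1 × Cl: no H
  1 × N (charge +1): no H
  1 × O: no H
  1 × O (charge -1): no H
  1 × S (aromatic): no H
  Total hydrogens = 6.
Molecular formula: C10H6ClNO2S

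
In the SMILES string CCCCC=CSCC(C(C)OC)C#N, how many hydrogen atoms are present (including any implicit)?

Hydrogens are implicit in SMILES; fill each atom to its normal valence:
  4 × C: 2 H each → 8
  4 × C: 1 H each → 4
  3 × C: 3 H each → 9
  1 × C: no H
  1 × N: no H
  1 × O: no H
  1 × S: no H
  Total hydrogens = 21.

21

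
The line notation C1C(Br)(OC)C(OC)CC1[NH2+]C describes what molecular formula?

C8H17BrNO2+

Heavy atoms from the SMILES: 1 Br, 8 C, 1 N, 2 O.
Implicit hydrogens by atom environment:
  3 × C: 3 H each → 9
  2 × C: 2 H each → 4
  2 × C: 1 H each → 2
  2 × O: no H
  1 × Br: no H
  1 × C: no H
  1 × N (charge +1): 2 H
  Total hydrogens = 17.
Net charge +1.
Molecular formula: C8H17BrNO2+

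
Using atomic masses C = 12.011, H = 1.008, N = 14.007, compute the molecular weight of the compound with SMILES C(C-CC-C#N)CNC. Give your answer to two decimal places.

Molecular formula: C7H14N2.
M = 7×12.011 + 14×1.008 + 2×14.007 = 126.20 g/mol.

126.20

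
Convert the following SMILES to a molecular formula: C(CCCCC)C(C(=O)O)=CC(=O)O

Heavy atoms from the SMILES: 10 C, 4 O.
Implicit hydrogens by atom environment:
  5 × C: 2 H each → 10
  3 × C: no H
  2 × O: 1 H each → 2
  2 × O: no H
  1 × C: 3 H
  1 × C: 1 H
  Total hydrogens = 16.
Molecular formula: C10H16O4

C10H16O4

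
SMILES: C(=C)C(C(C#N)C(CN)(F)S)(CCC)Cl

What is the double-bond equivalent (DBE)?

3

Molecular formula from the SMILES: C10H16ClFN2S.
DoU = (2C + 2 + N − H − X)/2 = (2·10 + 2 + 2 − 16 − 2)/2 = 6/2 = 3.
(Structurally: 0 ring(s) + 3 π bond(s) = 3.)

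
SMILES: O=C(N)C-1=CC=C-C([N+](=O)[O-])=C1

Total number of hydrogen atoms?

6

Hydrogens are implicit in SMILES; fill each atom to its normal valence:
  4 × C (aromatic): 1 H each → 4
  2 × C (aromatic): no H
  2 × O: no H
  1 × C: no H
  1 × N: 2 H
  1 × N (charge +1): no H
  1 × O (charge -1): no H
  Total hydrogens = 6.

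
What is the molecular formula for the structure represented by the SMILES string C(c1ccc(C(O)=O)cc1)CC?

Heavy atoms from the SMILES: 10 C, 2 O.
Implicit hydrogens by atom environment:
  4 × C (aromatic): 1 H each → 4
  2 × C: 2 H each → 4
  2 × C (aromatic): no H
  1 × C: 3 H
  1 × C: no H
  1 × O: 1 H
  1 × O: no H
  Total hydrogens = 12.
Molecular formula: C10H12O2

C10H12O2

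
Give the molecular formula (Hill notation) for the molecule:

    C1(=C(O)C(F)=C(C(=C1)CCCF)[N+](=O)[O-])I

C9H8F2INO3

Heavy atoms from the SMILES: 9 C, 2 F, 1 I, 1 N, 3 O.
Implicit hydrogens by atom environment:
  5 × C (aromatic): no H
  3 × C: 2 H each → 6
  2 × F: no H
  1 × C (aromatic): 1 H
  1 × I: no H
  1 × N (charge +1): no H
  1 × O: 1 H
  1 × O: no H
  1 × O (charge -1): no H
  Total hydrogens = 8.
Molecular formula: C9H8F2INO3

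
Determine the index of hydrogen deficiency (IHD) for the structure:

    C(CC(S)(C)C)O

0

Molecular formula from the SMILES: C5H12OS.
DoU = (2C + 2 + N − H − X)/2 = (2·5 + 2 + 0 − 12 − 0)/2 = 0/2 = 0.
(Structurally: 0 ring(s) + 0 π bond(s) = 0.)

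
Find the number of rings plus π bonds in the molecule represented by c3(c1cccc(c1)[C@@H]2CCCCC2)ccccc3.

Molecular formula from the SMILES: C18H20.
DoU = (2C + 2 + N − H − X)/2 = (2·18 + 2 + 0 − 20 − 0)/2 = 18/2 = 9.
(Structurally: 3 ring(s) + 6 π bond(s) = 9.)

9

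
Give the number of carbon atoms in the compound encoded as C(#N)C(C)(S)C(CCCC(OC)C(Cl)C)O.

11

The symbol for carbon appears 11 times in the SMILES. (Cl is a single chlorine, not C + l.)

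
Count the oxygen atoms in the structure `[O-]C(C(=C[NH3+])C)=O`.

The symbol for oxygen appears 2 times in the SMILES.

2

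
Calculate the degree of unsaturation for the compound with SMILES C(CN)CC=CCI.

Molecular formula from the SMILES: C6H12IN.
DoU = (2C + 2 + N − H − X)/2 = (2·6 + 2 + 1 − 12 − 1)/2 = 2/2 = 1.
(Structurally: 0 ring(s) + 1 π bond(s) = 1.)

1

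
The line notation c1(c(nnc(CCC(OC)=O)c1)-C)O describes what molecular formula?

C9H12N2O3

Heavy atoms from the SMILES: 9 C, 2 N, 3 O.
Implicit hydrogens by atom environment:
  3 × C (aromatic): no H
  2 × C: 3 H each → 6
  2 × C: 2 H each → 4
  2 × N (aromatic): no H
  2 × O: no H
  1 × C (aromatic): 1 H
  1 × C: no H
  1 × O: 1 H
  Total hydrogens = 12.
Molecular formula: C9H12N2O3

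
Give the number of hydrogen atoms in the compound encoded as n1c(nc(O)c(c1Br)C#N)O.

2

Hydrogens are implicit in SMILES; fill each atom to its normal valence:
  4 × C (aromatic): no H
  2 × N (aromatic): no H
  2 × O: 1 H each → 2
  1 × Br: no H
  1 × C: no H
  1 × N: no H
  Total hydrogens = 2.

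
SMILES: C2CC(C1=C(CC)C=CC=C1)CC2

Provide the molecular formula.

C13H18

Heavy atoms from the SMILES: 13 C.
Implicit hydrogens by atom environment:
  5 × C: 2 H each → 10
  4 × C (aromatic): 1 H each → 4
  2 × C (aromatic): no H
  1 × C: 3 H
  1 × C: 1 H
  Total hydrogens = 18.
Molecular formula: C13H18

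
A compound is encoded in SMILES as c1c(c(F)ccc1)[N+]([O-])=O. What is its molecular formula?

Heavy atoms from the SMILES: 6 C, 1 F, 1 N, 2 O.
Implicit hydrogens by atom environment:
  4 × C (aromatic): 1 H each → 4
  2 × C (aromatic): no H
  1 × F: no H
  1 × N (charge +1): no H
  1 × O: no H
  1 × O (charge -1): no H
  Total hydrogens = 4.
Molecular formula: C6H4FNO2

C6H4FNO2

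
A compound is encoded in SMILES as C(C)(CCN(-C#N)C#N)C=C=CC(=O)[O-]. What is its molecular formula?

Heavy atoms from the SMILES: 10 C, 3 N, 2 O.
Implicit hydrogens by atom environment:
  4 × C: no H
  3 × C: 1 H each → 3
  3 × N: no H
  2 × C: 2 H each → 4
  1 × C: 3 H
  1 × O: no H
  1 × O (charge -1): no H
  Total hydrogens = 10.
Net charge -1.
Molecular formula: C10H10N3O2-

C10H10N3O2-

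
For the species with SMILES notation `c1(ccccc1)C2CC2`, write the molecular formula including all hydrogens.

C9H10

Heavy atoms from the SMILES: 9 C.
Implicit hydrogens by atom environment:
  5 × C (aromatic): 1 H each → 5
  2 × C: 2 H each → 4
  1 × C: 1 H
  1 × C (aromatic): no H
  Total hydrogens = 10.
Molecular formula: C9H10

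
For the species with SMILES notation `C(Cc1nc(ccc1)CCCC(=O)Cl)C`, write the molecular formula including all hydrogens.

C12H16ClNO

Heavy atoms from the SMILES: 12 C, 1 Cl, 1 N, 1 O.
Implicit hydrogens by atom environment:
  5 × C: 2 H each → 10
  3 × C (aromatic): 1 H each → 3
  2 × C (aromatic): no H
  1 × C: 3 H
  1 × C: no H
  1 × Cl: no H
  1 × N (aromatic): no H
  1 × O: no H
  Total hydrogens = 16.
Molecular formula: C12H16ClNO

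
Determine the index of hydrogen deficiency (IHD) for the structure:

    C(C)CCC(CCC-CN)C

0

Molecular formula from the SMILES: C10H23N.
DoU = (2C + 2 + N − H − X)/2 = (2·10 + 2 + 1 − 23 − 0)/2 = 0/2 = 0.
(Structurally: 0 ring(s) + 0 π bond(s) = 0.)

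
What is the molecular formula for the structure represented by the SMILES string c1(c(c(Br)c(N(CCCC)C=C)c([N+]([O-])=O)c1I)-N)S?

C12H15BrIN3O2S

Heavy atoms from the SMILES: 1 Br, 12 C, 1 I, 3 N, 2 O, 1 S.
Implicit hydrogens by atom environment:
  6 × C (aromatic): no H
  4 × C: 2 H each → 8
  1 × Br: no H
  1 × C: 3 H
  1 × C: 1 H
  1 × I: no H
  1 × N: 2 H
  1 × N (charge +1): no H
  1 × N: no H
  1 × O: no H
  1 × O (charge -1): no H
  1 × S: 1 H
  Total hydrogens = 15.
Molecular formula: C12H15BrIN3O2S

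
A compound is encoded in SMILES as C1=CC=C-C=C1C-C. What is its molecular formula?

Heavy atoms from the SMILES: 8 C.
Implicit hydrogens by atom environment:
  5 × C (aromatic): 1 H each → 5
  1 × C: 3 H
  1 × C: 2 H
  1 × C (aromatic): no H
  Total hydrogens = 10.
Molecular formula: C8H10

C8H10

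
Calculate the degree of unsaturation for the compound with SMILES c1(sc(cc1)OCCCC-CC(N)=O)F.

4

Molecular formula from the SMILES: C10H14FNO2S.
DoU = (2C + 2 + N − H − X)/2 = (2·10 + 2 + 1 − 14 − 1)/2 = 8/2 = 4.
(Structurally: 1 ring(s) + 3 π bond(s) = 4.)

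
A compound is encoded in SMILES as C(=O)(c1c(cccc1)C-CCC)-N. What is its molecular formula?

C11H15NO

Heavy atoms from the SMILES: 11 C, 1 N, 1 O.
Implicit hydrogens by atom environment:
  4 × C (aromatic): 1 H each → 4
  3 × C: 2 H each → 6
  2 × C (aromatic): no H
  1 × C: 3 H
  1 × C: no H
  1 × N: 2 H
  1 × O: no H
  Total hydrogens = 15.
Molecular formula: C11H15NO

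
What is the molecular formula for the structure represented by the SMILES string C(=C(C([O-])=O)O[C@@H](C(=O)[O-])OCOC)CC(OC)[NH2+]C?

Heavy atoms from the SMILES: 11 C, 1 N, 8 O.
Implicit hydrogens by atom environment:
  6 × O: no H
  3 × C: 3 H each → 9
  3 × C: 1 H each → 3
  3 × C: no H
  2 × C: 2 H each → 4
  2 × O (charge -1): no H
  1 × N (charge +1): 2 H
  Total hydrogens = 18.
Net charge -1.
Molecular formula: C11H18NO8-

C11H18NO8-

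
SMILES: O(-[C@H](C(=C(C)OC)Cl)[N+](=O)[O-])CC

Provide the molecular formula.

Heavy atoms from the SMILES: 7 C, 1 Cl, 1 N, 4 O.
Implicit hydrogens by atom environment:
  3 × C: 3 H each → 9
  3 × O: no H
  2 × C: no H
  1 × C: 2 H
  1 × C: 1 H
  1 × Cl: no H
  1 × N (charge +1): no H
  1 × O (charge -1): no H
  Total hydrogens = 12.
Molecular formula: C7H12ClNO4

C7H12ClNO4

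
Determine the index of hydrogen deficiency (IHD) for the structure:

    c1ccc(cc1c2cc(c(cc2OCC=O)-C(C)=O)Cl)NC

Molecular formula from the SMILES: C17H16ClNO3.
DoU = (2C + 2 + N − H − X)/2 = (2·17 + 2 + 1 − 16 − 1)/2 = 20/2 = 10.
(Structurally: 2 ring(s) + 8 π bond(s) = 10.)

10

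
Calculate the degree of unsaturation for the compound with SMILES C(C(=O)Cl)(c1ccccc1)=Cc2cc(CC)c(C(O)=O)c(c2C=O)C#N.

14

Molecular formula from the SMILES: C20H14ClNO4.
DoU = (2C + 2 + N − H − X)/2 = (2·20 + 2 + 1 − 14 − 1)/2 = 28/2 = 14.
(Structurally: 2 ring(s) + 12 π bond(s) = 14.)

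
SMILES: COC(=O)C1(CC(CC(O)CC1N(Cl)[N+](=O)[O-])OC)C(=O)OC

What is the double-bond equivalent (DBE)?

Molecular formula from the SMILES: C12H19ClN2O8.
DoU = (2C + 2 + N − H − X)/2 = (2·12 + 2 + 2 − 19 − 1)/2 = 8/2 = 4.
(Structurally: 1 ring(s) + 3 π bond(s) = 4.)

4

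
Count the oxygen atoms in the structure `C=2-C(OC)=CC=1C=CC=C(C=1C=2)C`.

1

The symbol for oxygen appears 1 time in the SMILES.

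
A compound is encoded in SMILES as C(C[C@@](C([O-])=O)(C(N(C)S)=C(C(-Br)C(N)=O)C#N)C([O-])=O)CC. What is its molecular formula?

Heavy atoms from the SMILES: 1 Br, 13 C, 3 N, 5 O, 1 S.
Implicit hydrogens by atom environment:
  7 × C: no H
  3 × C: 2 H each → 6
  3 × O: no H
  2 × C: 3 H each → 6
  2 × N: no H
  2 × O (charge -1): no H
  1 × Br: no H
  1 × C: 1 H
  1 × N: 2 H
  1 × S: 1 H
  Total hydrogens = 16.
Net charge -2.
Molecular formula: [C13H16BrN3O5S]2-

[C13H16BrN3O5S]2-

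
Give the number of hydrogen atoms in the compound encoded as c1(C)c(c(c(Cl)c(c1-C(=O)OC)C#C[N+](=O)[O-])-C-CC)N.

15

Hydrogens are implicit in SMILES; fill each atom to its normal valence:
  6 × C (aromatic): no H
  3 × C: 3 H each → 9
  3 × C: no H
  3 × O: no H
  2 × C: 2 H each → 4
  1 × Cl: no H
  1 × N: 2 H
  1 × N (charge +1): no H
  1 × O (charge -1): no H
  Total hydrogens = 15.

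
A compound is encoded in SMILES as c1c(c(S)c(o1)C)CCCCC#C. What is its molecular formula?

C11H14OS

Heavy atoms from the SMILES: 11 C, 1 O, 1 S.
Implicit hydrogens by atom environment:
  4 × C: 2 H each → 8
  3 × C (aromatic): no H
  1 × C: 3 H
  1 × C (aromatic): 1 H
  1 × C: 1 H
  1 × C: no H
  1 × O (aromatic): no H
  1 × S: 1 H
  Total hydrogens = 14.
Molecular formula: C11H14OS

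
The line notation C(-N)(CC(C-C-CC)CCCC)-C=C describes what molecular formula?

C13H27N

Heavy atoms from the SMILES: 13 C, 1 N.
Implicit hydrogens by atom environment:
  8 × C: 2 H each → 16
  3 × C: 1 H each → 3
  2 × C: 3 H each → 6
  1 × N: 2 H
  Total hydrogens = 27.
Molecular formula: C13H27N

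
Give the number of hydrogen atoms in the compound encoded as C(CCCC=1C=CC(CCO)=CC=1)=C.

18

Hydrogens are implicit in SMILES; fill each atom to its normal valence:
  6 × C: 2 H each → 12
  4 × C (aromatic): 1 H each → 4
  2 × C (aromatic): no H
  1 × C: 1 H
  1 × O: 1 H
  Total hydrogens = 18.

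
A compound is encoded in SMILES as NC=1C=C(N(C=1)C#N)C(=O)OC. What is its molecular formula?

C7H7N3O2

Heavy atoms from the SMILES: 7 C, 3 N, 2 O.
Implicit hydrogens by atom environment:
  2 × C (aromatic): 1 H each → 2
  2 × C (aromatic): no H
  2 × C: no H
  2 × O: no H
  1 × C: 3 H
  1 × N: 2 H
  1 × N (aromatic): no H
  1 × N: no H
  Total hydrogens = 7.
Molecular formula: C7H7N3O2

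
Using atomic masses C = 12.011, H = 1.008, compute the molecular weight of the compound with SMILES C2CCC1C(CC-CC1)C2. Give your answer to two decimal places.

138.25

Molecular formula: C10H18.
M = 10×12.011 + 18×1.008 = 138.25 g/mol.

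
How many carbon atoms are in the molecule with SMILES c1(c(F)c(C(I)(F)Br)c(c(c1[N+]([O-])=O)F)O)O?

The symbol for carbon appears 7 times in the SMILES. Lowercase c denotes aromatic carbon and counts toward C.

7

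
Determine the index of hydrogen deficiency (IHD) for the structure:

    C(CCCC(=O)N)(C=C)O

2

Molecular formula from the SMILES: C7H13NO2.
DoU = (2C + 2 + N − H − X)/2 = (2·7 + 2 + 1 − 13 − 0)/2 = 4/2 = 2.
(Structurally: 0 ring(s) + 2 π bond(s) = 2.)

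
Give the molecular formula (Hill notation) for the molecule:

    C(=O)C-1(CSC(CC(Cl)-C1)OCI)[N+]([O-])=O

C8H11ClINO4S

Heavy atoms from the SMILES: 8 C, 1 Cl, 1 I, 1 N, 4 O, 1 S.
Implicit hydrogens by atom environment:
  4 × C: 2 H each → 8
  3 × C: 1 H each → 3
  3 × O: no H
  1 × C: no H
  1 × Cl: no H
  1 × I: no H
  1 × N (charge +1): no H
  1 × O (charge -1): no H
  1 × S: no H
  Total hydrogens = 11.
Molecular formula: C8H11ClINO4S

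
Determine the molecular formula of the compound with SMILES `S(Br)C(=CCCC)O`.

C5H9BrOS

Heavy atoms from the SMILES: 1 Br, 5 C, 1 O, 1 S.
Implicit hydrogens by atom environment:
  2 × C: 2 H each → 4
  1 × Br: no H
  1 × C: 3 H
  1 × C: 1 H
  1 × C: no H
  1 × O: 1 H
  1 × S: no H
  Total hydrogens = 9.
Molecular formula: C5H9BrOS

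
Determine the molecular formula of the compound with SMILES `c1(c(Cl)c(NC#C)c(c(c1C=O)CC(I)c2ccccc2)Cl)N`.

Heavy atoms from the SMILES: 17 C, 2 Cl, 1 I, 2 N, 1 O.
Implicit hydrogens by atom environment:
  7 × C (aromatic): no H
  5 × C (aromatic): 1 H each → 5
  3 × C: 1 H each → 3
  2 × Cl: no H
  1 × C: 2 H
  1 × C: no H
  1 × I: no H
  1 × N: 2 H
  1 × N: 1 H
  1 × O: no H
  Total hydrogens = 13.
Molecular formula: C17H13Cl2IN2O

C17H13Cl2IN2O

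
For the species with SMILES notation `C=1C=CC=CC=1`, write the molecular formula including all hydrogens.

Heavy atoms from the SMILES: 6 C.
Implicit hydrogens by atom environment:
  6 × C (aromatic): 1 H each → 6
  Total hydrogens = 6.
Molecular formula: C6H6

C6H6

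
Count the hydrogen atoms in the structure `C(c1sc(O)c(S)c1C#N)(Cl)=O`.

2

Hydrogens are implicit in SMILES; fill each atom to its normal valence:
  4 × C (aromatic): no H
  2 × C: no H
  1 × Cl: no H
  1 × N: no H
  1 × O: 1 H
  1 × O: no H
  1 × S: 1 H
  1 × S (aromatic): no H
  Total hydrogens = 2.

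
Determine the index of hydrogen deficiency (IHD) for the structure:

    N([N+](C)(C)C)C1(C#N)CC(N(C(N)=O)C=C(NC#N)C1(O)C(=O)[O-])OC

8

Molecular formula from the SMILES: C14H21N7O5.
DoU = (2C + 2 + N − H − X)/2 = (2·14 + 2 + 7 − 21 − 0)/2 = 16/2 = 8.
(Structurally: 1 ring(s) + 7 π bond(s) = 8.)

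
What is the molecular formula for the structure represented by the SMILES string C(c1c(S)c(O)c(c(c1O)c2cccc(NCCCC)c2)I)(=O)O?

Heavy atoms from the SMILES: 17 C, 1 I, 1 N, 4 O, 1 S.
Implicit hydrogens by atom environment:
  8 × C (aromatic): no H
  4 × C (aromatic): 1 H each → 4
  3 × C: 2 H each → 6
  3 × O: 1 H each → 3
  1 × C: 3 H
  1 × C: no H
  1 × I: no H
  1 × N: 1 H
  1 × O: no H
  1 × S: 1 H
  Total hydrogens = 18.
Molecular formula: C17H18INO4S

C17H18INO4S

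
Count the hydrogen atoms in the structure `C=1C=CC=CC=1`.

Hydrogens are implicit in SMILES; fill each atom to its normal valence:
  6 × C (aromatic): 1 H each → 6
  Total hydrogens = 6.

6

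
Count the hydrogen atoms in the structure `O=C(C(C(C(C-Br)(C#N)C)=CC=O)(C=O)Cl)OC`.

11

Hydrogens are implicit in SMILES; fill each atom to its normal valence:
  5 × C: no H
  4 × O: no H
  3 × C: 1 H each → 3
  2 × C: 3 H each → 6
  1 × Br: no H
  1 × C: 2 H
  1 × Cl: no H
  1 × N: no H
  Total hydrogens = 11.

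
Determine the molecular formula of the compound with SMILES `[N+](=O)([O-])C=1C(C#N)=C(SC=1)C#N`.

Heavy atoms from the SMILES: 6 C, 3 N, 2 O, 1 S.
Implicit hydrogens by atom environment:
  3 × C (aromatic): no H
  2 × C: no H
  2 × N: no H
  1 × C (aromatic): 1 H
  1 × N (charge +1): no H
  1 × O: no H
  1 × O (charge -1): no H
  1 × S (aromatic): no H
  Total hydrogens = 1.
Molecular formula: C6HN3O2S

C6HN3O2S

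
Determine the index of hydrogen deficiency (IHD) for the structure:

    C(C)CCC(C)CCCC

Molecular formula from the SMILES: C10H22.
DoU = (2C + 2 + N − H − X)/2 = (2·10 + 2 + 0 − 22 − 0)/2 = 0/2 = 0.
(Structurally: 0 ring(s) + 0 π bond(s) = 0.)

0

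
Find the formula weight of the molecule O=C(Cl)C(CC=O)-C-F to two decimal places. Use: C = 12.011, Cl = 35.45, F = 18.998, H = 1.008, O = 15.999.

152.55

Molecular formula: C5H6ClFO2.
M = 5×12.011 + 1×35.45 + 1×18.998 + 6×1.008 + 2×15.999 = 152.55 g/mol.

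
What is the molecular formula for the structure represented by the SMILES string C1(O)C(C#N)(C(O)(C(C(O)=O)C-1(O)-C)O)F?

C8H10FNO6

Heavy atoms from the SMILES: 8 C, 1 F, 1 N, 6 O.
Implicit hydrogens by atom environment:
  5 × C: no H
  5 × O: 1 H each → 5
  2 × C: 1 H each → 2
  1 × C: 3 H
  1 × F: no H
  1 × N: no H
  1 × O: no H
  Total hydrogens = 10.
Molecular formula: C8H10FNO6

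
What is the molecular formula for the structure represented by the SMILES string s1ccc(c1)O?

Heavy atoms from the SMILES: 4 C, 1 O, 1 S.
Implicit hydrogens by atom environment:
  3 × C (aromatic): 1 H each → 3
  1 × C (aromatic): no H
  1 × O: 1 H
  1 × S (aromatic): no H
  Total hydrogens = 4.
Molecular formula: C4H4OS

C4H4OS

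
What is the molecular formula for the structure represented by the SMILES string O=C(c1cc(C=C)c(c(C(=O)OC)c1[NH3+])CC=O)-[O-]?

Heavy atoms from the SMILES: 13 C, 1 N, 5 O.
Implicit hydrogens by atom environment:
  5 × C (aromatic): no H
  4 × O: no H
  2 × C: 2 H each → 4
  2 × C: 1 H each → 2
  2 × C: no H
  1 × C: 3 H
  1 × C (aromatic): 1 H
  1 × N (charge +1): 3 H
  1 × O (charge -1): no H
  Total hydrogens = 13.
Molecular formula: C13H13NO5

C13H13NO5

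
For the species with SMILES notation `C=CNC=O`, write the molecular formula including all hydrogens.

Heavy atoms from the SMILES: 3 C, 1 N, 1 O.
Implicit hydrogens by atom environment:
  2 × C: 1 H each → 2
  1 × C: 2 H
  1 × N: 1 H
  1 × O: no H
  Total hydrogens = 5.
Molecular formula: C3H5NO

C3H5NO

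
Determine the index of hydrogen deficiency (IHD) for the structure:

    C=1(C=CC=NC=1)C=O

5

Molecular formula from the SMILES: C6H5NO.
DoU = (2C + 2 + N − H − X)/2 = (2·6 + 2 + 1 − 5 − 0)/2 = 10/2 = 5.
(Structurally: 1 ring(s) + 4 π bond(s) = 5.)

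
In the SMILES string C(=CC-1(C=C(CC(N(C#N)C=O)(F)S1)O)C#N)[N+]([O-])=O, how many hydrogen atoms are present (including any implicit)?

Hydrogens are implicit in SMILES; fill each atom to its normal valence:
  5 × C: no H
  4 × C: 1 H each → 4
  3 × N: no H
  2 × O: no H
  1 × C: 2 H
  1 × F: no H
  1 × N (charge +1): no H
  1 × O: 1 H
  1 × O (charge -1): no H
  1 × S: no H
  Total hydrogens = 7.

7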